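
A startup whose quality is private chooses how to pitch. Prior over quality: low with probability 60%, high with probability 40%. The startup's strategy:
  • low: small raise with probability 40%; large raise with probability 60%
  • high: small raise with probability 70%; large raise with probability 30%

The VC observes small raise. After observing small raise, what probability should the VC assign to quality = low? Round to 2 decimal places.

P(small raise) = 0.6·0.4 + 0.4·0.7 = 0.52
P(low | small raise) = (0.6·0.4) / 0.52 = 0.24 / 0.52 = 0.461538

0.46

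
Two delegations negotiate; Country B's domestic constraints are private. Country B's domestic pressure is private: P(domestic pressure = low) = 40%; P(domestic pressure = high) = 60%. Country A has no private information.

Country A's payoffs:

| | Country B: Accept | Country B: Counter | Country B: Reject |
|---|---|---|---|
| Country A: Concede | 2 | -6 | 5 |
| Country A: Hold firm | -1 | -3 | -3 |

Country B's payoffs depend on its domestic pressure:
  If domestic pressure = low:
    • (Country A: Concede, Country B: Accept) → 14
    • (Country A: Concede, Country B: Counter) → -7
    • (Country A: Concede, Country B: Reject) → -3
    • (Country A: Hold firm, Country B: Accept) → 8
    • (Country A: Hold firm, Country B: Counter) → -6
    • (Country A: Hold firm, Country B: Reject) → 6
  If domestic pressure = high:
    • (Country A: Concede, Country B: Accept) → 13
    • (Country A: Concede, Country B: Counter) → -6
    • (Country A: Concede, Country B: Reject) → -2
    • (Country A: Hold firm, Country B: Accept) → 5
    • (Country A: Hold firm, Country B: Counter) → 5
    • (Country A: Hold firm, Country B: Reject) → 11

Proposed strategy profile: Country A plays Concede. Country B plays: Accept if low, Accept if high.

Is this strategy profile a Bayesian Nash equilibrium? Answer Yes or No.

Country A plays Concede: E[Concede] = 0.4·(2) + 0.6·(2) = 2; E[Hold firm] = -1. Best-responding. ✓
Country B (domestic pressure low), facing Concede: Accept gives 14, Counter gives -7, Reject gives -3. Proposed Accept is best. ✓
Country B (domestic pressure high), facing Concede: Accept gives 13, Counter gives -6, Reject gives -2. Proposed Accept is best. ✓

Yes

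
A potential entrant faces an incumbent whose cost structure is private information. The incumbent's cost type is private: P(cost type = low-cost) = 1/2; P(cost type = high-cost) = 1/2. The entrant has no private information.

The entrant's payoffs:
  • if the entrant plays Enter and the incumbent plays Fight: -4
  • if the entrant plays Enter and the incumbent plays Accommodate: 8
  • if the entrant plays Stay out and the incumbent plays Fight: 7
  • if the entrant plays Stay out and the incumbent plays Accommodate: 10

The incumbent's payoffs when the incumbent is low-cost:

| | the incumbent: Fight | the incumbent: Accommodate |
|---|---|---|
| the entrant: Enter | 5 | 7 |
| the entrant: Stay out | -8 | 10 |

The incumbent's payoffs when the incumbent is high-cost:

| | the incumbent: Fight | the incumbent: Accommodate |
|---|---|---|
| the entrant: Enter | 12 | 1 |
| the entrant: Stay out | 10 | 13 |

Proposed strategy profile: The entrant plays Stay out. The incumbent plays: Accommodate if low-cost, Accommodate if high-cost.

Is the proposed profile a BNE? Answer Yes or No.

Yes

The entrant plays Stay out: E[Stay out] = 1/2·(10) + 1/2·(10) = 10; E[Enter] = 8. Best-responding. ✓
The incumbent (cost type low-cost), facing Stay out: Fight gives -8, Accommodate gives 10. Proposed Accommodate is best. ✓
The incumbent (cost type high-cost), facing Stay out: Fight gives 10, Accommodate gives 13. Proposed Accommodate is best. ✓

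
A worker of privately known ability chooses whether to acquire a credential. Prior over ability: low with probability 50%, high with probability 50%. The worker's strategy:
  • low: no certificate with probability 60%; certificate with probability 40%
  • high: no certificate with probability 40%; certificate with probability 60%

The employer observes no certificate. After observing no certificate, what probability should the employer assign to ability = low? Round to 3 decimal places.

0.600

P(no certificate) = 0.5·0.6 + 0.5·0.4 = 0.5
P(low | no certificate) = (0.5·0.6) / 0.5 = 0.3 / 0.5 = 0.6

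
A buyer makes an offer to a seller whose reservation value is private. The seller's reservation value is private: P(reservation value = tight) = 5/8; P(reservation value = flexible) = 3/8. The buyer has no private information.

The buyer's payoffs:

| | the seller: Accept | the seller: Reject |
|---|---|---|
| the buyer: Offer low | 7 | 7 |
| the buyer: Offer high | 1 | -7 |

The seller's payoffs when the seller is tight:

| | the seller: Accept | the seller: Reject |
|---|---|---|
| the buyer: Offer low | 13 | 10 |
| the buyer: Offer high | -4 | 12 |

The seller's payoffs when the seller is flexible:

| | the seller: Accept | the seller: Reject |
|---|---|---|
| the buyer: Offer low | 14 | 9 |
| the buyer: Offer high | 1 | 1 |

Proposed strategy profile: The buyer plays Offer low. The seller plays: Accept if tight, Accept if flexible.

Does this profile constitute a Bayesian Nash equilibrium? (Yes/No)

A profile is a BNE iff every type of every player is best-responding given beliefs about the other side.
The buyer plays Offer low: E[Offer low] = 5/8·(7) + 3/8·(7) = 7; E[Offer high] = 1. Best-responding. ✓
The seller (reservation value tight), facing Offer low: Accept gives 13, Reject gives 10. Proposed Accept is best. ✓
The seller (reservation value flexible), facing Offer low: Accept gives 14, Reject gives 9. Proposed Accept is best. ✓

Yes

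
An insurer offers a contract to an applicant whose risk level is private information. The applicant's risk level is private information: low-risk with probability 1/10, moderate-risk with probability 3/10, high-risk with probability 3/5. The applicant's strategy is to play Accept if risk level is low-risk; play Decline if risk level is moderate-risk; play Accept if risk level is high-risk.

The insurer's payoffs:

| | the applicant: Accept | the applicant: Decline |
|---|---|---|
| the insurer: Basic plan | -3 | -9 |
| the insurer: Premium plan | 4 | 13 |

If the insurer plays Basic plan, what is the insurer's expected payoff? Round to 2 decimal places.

E[Basic plan] = 1/10·(-3) + 3/10·(-9) + 3/5·(-3) = (-3/10) + (-27/10) + (-9/5) = -24/5

-4.80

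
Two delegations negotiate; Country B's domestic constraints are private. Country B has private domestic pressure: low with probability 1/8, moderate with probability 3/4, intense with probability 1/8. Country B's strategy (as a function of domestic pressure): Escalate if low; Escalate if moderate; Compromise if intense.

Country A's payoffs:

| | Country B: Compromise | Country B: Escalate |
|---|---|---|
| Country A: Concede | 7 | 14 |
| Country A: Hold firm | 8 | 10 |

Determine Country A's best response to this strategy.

Compute Country A's expected payoff for each action, taking the expectation over Country B's type.
E[Concede] = 1/8·(14) + 3/4·(14) + 1/8·(7) = 105/8
E[Hold firm] = 1/8·(10) + 3/4·(10) + 1/8·(8) = 39/4
Best response: Concede (105/8 is the largest).

Concede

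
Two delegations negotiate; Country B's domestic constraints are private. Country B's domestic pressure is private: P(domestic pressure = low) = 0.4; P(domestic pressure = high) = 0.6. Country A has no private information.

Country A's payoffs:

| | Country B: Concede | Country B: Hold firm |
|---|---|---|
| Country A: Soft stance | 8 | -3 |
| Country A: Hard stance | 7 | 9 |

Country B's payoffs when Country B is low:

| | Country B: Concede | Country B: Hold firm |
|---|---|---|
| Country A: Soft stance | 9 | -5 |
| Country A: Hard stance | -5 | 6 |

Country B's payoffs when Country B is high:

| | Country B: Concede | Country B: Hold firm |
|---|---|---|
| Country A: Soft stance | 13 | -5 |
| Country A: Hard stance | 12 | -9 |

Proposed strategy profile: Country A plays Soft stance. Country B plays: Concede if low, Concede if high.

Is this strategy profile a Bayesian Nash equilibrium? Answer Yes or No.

Country A plays Soft stance: E[Soft stance] = 0.4·(8) + 0.6·(8) = 8; E[Hard stance] = 7. Best-responding. ✓
Country B (domestic pressure low), facing Soft stance: Concede gives 9, Hold firm gives -5. Proposed Concede is best. ✓
Country B (domestic pressure high), facing Soft stance: Concede gives 13, Hold firm gives -5. Proposed Concede is best. ✓

Yes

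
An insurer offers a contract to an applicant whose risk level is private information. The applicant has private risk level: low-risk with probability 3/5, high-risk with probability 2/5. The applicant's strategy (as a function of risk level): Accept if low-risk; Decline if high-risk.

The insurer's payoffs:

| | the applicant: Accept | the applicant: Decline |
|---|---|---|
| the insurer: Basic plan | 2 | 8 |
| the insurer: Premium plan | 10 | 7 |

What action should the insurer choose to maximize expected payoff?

Premium plan

Compute the insurer's expected payoff for each action, taking the expectation over the applicant's type.
E[Basic plan] = 3/5·(2) + 2/5·(8) = 22/5
E[Premium plan] = 3/5·(10) + 2/5·(7) = 44/5
Best response: Premium plan (44/5 is the largest).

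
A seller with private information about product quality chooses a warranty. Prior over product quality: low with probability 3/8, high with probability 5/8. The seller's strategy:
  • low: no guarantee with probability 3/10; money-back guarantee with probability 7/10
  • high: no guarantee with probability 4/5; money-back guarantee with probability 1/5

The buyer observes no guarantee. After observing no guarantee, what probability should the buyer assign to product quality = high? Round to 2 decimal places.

P(no guarantee) = (3/8)·(3/10) + (5/8)·(4/5) = 49/80
P(high | no guarantee) = ((5/8)·(4/5)) / (49/80) = (1/2) / (49/80) = 40/49

0.82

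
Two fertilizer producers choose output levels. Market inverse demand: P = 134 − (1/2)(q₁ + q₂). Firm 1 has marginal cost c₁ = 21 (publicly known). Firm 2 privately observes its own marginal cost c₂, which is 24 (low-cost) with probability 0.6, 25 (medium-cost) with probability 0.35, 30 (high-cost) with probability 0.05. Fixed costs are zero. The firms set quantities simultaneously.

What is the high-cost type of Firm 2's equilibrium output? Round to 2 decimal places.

65.12

Firm 2 with cost c maximizes (134 − (1/2)(q₁+q₂) − c)·q₂, giving q₂(c) = (134 − c − (1/2)q₁).
E[c₂] = 0.6·24 + 0.35·25 + 0.05·30 = 24.65
Firm 1's FOC against E[q₂] yields q₁ = (134 − 2·21 + E[c₂])/(3/2) = (134 − 42 + 24.65)/(3/2) = 77.7667.
q₂(high-cost) = (134 − 30 − (1/2)·77.7667) = 65.1167.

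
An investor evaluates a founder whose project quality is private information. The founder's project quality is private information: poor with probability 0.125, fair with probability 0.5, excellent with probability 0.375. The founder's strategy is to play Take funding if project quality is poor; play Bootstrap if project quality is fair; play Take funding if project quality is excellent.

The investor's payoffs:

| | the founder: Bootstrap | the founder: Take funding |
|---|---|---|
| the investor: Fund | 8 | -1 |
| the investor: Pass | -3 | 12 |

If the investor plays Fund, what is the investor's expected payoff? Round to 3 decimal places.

E[Fund] = 0.125·(-1) + 0.5·8 + 0.375·(-1) = (-0.125) + 4 + (-0.375) = 3.5

3.500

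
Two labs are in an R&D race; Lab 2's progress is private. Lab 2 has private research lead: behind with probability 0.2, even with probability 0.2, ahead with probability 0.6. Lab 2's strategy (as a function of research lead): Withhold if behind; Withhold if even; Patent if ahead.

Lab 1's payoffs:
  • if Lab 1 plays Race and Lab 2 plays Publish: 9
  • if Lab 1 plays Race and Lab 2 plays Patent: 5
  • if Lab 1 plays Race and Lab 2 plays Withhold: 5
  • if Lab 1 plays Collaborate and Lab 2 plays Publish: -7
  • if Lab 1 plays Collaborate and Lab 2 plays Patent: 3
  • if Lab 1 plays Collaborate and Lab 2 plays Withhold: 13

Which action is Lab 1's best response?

E[Race] = 0.2·(5) + 0.2·(5) + 0.6·(5) = 5
E[Collaborate] = 0.2·(13) + 0.2·(13) + 0.6·(3) = 7
Best response: Collaborate (7 is the largest).

Collaborate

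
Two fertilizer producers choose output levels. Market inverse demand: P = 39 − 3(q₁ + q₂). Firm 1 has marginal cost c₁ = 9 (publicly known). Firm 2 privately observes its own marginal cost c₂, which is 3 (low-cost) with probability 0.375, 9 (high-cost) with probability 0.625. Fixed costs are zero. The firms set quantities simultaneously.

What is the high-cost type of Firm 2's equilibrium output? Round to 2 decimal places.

Each type of Firm 2 best-responds to q₁; Firm 1 best-responds to the expected q₂ over Firm 2's types.
Firm 2 with cost c maximizes (39 − 3(q₁+q₂) − c)·q₂, giving q₂(c) = (39 − c − 3q₁)/6.
E[c₂] = 0.375·3 + 0.625·9 = 6.75
Firm 1's FOC against E[q₂] yields q₁ = (39 − 2·9 + E[c₂])/9 = (39 − 18 + 6.75)/9 = 3.08333.
q₂(high-cost) = (39 − 9 − 3·3.08333)/6 = 3.45833.

3.46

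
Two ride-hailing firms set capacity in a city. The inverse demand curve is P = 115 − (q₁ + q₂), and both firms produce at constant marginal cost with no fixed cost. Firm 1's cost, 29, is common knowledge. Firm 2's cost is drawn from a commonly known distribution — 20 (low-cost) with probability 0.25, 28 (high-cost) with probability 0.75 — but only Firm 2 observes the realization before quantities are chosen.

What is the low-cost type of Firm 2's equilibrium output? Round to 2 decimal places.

33.67

Each type of Firm 2 best-responds to q₁; Firm 1 best-responds to the expected q₂ over Firm 2's types.
Firm 2 with cost c maximizes (115 − (q₁+q₂) − c)·q₂, giving q₂(c) = (115 − c − q₁)/2.
E[c₂] = 0.25·20 + 0.75·28 = 26
Firm 1's FOC against E[q₂] yields q₁ = (115 − 2·29 + E[c₂])/3 = (115 − 58 + 26)/3 = 27.6667.
q₂(low-cost) = (115 − 20 − 27.6667)/2 = 33.6667.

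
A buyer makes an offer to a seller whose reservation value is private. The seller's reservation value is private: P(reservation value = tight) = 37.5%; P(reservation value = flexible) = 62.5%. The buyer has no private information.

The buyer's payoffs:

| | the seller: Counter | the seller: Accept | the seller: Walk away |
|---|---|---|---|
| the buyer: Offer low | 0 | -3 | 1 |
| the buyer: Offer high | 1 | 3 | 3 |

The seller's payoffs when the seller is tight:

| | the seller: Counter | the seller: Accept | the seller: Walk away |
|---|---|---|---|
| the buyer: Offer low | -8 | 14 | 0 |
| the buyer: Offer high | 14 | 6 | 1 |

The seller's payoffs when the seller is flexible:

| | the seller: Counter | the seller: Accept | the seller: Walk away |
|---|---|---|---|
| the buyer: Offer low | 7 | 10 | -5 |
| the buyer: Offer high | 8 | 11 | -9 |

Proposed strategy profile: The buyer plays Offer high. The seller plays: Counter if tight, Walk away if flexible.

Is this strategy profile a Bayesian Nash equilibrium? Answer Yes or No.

No

The buyer plays Offer high: E[Offer high] = 0.375·(1) + 0.625·(3) = 2.25; E[Offer low] = 0.625. Best-responding. ✓
The seller (reservation value tight), facing Offer high: Counter gives 14, Accept gives 6, Walk away gives 1. Proposed Counter is best. ✓
The seller (reservation value flexible), facing Offer high: Counter gives 8, Accept gives 11, Walk away gives -9. Proposed Walk away is not best — profitable deviation exists. ✗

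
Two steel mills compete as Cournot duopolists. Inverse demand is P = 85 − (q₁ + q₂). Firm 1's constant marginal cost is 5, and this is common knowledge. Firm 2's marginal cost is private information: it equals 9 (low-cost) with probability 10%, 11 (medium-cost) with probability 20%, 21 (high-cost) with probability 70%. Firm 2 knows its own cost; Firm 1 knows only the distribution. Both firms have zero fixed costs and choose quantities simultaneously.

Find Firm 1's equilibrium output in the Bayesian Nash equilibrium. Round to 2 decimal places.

30.93

Firm 2 with cost c maximizes (85 − (q₁+q₂) − c)·q₂, giving q₂(c) = (85 − c − q₁)/2.
E[c₂] = 0.1·9 + 0.2·11 + 0.7·21 = 17.8
Firm 1's FOC against E[q₂] yields q₁ = (85 − 2·5 + E[c₂])/3 = (85 − 10 + 17.8)/3 = 30.9333.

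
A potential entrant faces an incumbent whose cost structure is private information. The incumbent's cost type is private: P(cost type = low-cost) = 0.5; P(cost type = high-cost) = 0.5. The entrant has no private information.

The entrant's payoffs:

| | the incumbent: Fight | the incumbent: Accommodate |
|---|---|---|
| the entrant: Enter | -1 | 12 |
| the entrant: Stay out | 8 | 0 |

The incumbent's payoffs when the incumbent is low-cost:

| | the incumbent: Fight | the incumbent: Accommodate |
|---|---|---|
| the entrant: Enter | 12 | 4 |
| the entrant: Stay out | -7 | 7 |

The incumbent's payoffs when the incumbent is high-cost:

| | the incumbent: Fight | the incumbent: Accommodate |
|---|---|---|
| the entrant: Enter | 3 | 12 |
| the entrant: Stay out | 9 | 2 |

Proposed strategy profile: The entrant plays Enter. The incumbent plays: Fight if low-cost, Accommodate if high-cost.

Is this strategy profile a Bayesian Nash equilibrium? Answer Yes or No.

Yes

A profile is a BNE iff every type of every player is best-responding given beliefs about the other side.
The entrant plays Enter: E[Enter] = 0.5·(-1) + 0.5·(12) = 5.5; E[Stay out] = 4. Best-responding. ✓
The incumbent (cost type low-cost), facing Enter: Fight gives 12, Accommodate gives 4. Proposed Fight is best. ✓
The incumbent (cost type high-cost), facing Enter: Fight gives 3, Accommodate gives 12. Proposed Accommodate is best. ✓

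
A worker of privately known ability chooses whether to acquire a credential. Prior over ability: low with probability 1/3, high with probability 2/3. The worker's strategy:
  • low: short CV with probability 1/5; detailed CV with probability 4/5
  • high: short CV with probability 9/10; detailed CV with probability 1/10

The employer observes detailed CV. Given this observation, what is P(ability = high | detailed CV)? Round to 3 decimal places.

0.200

P(detailed CV) = (1/3)·(4/5) + (2/3)·(1/10) = 1/3
P(high | detailed CV) = ((2/3)·(1/10)) / (1/3) = (1/15) / (1/3) = 1/5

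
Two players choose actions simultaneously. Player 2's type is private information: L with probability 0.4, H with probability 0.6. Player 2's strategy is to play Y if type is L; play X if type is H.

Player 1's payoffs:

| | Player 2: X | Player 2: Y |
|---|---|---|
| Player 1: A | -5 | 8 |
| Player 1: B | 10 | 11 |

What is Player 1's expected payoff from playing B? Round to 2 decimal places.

10.40

E[B] = 0.4·11 + 0.6·10 = 4.4 + 6 = 10.4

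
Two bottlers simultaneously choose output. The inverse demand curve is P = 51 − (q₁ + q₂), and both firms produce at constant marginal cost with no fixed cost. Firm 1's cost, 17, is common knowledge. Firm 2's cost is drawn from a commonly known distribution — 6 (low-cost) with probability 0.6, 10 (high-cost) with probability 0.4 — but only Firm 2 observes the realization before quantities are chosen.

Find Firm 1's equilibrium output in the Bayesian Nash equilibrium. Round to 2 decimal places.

Type-c best response for Firm 2: q₂(c) = (51 − c)/2 − q₁/2.
Firm 1 maximizes expected profit; its first-order condition is 51 − 2q₁ − E[q₂] − 17 = 0.
Substituting E[q₂] and solving: E[c₂] = 7.6, so q₁ = (51 − 2·17 + 7.6)/3 = 8.2.

8.20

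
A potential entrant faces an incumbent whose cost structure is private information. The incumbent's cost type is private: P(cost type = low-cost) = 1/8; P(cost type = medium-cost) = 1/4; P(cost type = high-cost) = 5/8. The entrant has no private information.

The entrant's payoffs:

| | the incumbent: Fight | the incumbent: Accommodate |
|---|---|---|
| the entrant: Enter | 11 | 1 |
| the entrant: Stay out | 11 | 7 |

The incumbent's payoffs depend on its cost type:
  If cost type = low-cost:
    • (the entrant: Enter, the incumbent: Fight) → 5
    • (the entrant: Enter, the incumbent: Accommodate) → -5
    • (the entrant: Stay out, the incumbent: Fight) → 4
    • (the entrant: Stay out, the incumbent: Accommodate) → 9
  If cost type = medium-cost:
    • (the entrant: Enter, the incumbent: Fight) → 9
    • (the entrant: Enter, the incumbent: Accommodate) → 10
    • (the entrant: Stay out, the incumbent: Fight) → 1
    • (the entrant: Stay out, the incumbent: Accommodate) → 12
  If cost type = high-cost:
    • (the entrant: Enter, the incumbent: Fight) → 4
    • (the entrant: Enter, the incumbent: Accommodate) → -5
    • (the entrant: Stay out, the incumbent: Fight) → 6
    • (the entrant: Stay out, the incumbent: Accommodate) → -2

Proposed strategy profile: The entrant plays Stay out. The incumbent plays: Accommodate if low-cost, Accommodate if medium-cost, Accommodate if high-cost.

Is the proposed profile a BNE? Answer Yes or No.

No

A profile is a BNE iff every type of every player is best-responding given beliefs about the other side.
The entrant plays Stay out: E[Stay out] = 1/8·(7) + 1/4·(7) + 5/8·(7) = 7; E[Enter] = 1. Best-responding. ✓
The incumbent (cost type low-cost), facing Stay out: Fight gives 4, Accommodate gives 9. Proposed Accommodate is best. ✓
The incumbent (cost type medium-cost), facing Stay out: Fight gives 1, Accommodate gives 12. Proposed Accommodate is best. ✓
The incumbent (cost type high-cost), facing Stay out: Fight gives 6, Accommodate gives -2. Proposed Accommodate is not best — profitable deviation exists. ✗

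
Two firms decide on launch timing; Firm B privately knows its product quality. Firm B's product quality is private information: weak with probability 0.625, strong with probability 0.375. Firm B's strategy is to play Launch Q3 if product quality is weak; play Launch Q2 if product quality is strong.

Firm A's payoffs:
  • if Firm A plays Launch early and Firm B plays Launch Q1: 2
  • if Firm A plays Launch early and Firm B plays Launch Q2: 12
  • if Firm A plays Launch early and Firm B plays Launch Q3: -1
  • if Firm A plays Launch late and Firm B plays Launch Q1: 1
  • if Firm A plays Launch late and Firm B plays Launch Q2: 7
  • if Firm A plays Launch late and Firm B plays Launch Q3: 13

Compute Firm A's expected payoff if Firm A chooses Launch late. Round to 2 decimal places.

E[Launch late] = 0.625·13 + 0.375·7 = 8.125 + 2.625 = 10.75

10.75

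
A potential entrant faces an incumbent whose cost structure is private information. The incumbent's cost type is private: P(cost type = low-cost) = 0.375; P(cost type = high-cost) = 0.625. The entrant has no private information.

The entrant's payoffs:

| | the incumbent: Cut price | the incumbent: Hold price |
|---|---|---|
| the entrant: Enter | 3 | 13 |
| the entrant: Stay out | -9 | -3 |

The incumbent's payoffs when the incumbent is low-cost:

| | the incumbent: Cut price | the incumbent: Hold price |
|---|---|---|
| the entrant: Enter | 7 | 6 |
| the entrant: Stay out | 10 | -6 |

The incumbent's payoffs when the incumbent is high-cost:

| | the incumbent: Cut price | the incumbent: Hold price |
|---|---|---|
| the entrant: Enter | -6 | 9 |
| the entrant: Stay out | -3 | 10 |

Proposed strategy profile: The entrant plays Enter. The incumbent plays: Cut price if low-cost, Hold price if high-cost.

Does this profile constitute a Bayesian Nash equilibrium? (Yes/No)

The entrant plays Enter: E[Enter] = 0.375·(3) + 0.625·(13) = 9.25; E[Stay out] = -5.25. Best-responding. ✓
The incumbent (cost type low-cost), facing Enter: Cut price gives 7, Hold price gives 6. Proposed Cut price is best. ✓
The incumbent (cost type high-cost), facing Enter: Cut price gives -6, Hold price gives 9. Proposed Hold price is best. ✓

Yes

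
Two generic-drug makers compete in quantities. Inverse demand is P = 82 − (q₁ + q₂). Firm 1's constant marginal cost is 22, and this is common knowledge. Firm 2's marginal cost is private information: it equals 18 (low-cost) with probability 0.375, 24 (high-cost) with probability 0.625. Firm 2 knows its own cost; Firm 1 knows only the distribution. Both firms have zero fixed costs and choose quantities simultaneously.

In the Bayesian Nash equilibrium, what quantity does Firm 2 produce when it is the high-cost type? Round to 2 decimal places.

19.04

Firm 2 with cost c maximizes (82 − (q₁+q₂) − c)·q₂, giving q₂(c) = (82 − c − q₁)/2.
E[c₂] = 0.375·18 + 0.625·24 = 21.75
Firm 1's FOC against E[q₂] yields q₁ = (82 − 2·22 + E[c₂])/3 = (82 − 44 + 21.75)/3 = 19.9167.
q₂(high-cost) = (82 − 24 − 19.9167)/2 = 19.0417.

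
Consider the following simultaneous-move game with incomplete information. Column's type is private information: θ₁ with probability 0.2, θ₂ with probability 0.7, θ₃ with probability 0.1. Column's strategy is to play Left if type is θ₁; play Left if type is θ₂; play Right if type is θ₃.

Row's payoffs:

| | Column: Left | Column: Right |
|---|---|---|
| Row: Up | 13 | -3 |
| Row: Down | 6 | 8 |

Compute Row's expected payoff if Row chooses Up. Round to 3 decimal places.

Take the expectation over Column's type, weighting each type's action by its prior probability.
E[Up] = 0.2·13 + 0.7·13 + 0.1·(-3) = 2.6 + 9.1 + (-0.3) = 11.4

11.400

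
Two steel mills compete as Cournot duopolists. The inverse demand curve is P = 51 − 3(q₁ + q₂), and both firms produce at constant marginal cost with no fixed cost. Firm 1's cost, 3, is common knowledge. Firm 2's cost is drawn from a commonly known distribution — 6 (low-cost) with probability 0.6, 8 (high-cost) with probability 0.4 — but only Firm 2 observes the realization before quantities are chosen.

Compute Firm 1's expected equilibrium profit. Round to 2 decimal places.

Type-c best response for Firm 2: q₂(c) = (51 − c)/6 − q₁/2.
Firm 1 maximizes expected profit; its first-order condition is 51 − 6q₁ − 3E[q₂] − 3 = 0.
Substituting E[q₂] and solving: E[c₂] = 6.8, so q₁ = (51 − 2·3 + 6.8)/9 = 5.75556.
E[P] = 51 − 3·(q₁ + E[q₂]) = 20.2667; Firm 1's expected profit = (E[P] − 3)·q₁ = (20.2667 − 3)·5.75556 = 99.3793.

99.38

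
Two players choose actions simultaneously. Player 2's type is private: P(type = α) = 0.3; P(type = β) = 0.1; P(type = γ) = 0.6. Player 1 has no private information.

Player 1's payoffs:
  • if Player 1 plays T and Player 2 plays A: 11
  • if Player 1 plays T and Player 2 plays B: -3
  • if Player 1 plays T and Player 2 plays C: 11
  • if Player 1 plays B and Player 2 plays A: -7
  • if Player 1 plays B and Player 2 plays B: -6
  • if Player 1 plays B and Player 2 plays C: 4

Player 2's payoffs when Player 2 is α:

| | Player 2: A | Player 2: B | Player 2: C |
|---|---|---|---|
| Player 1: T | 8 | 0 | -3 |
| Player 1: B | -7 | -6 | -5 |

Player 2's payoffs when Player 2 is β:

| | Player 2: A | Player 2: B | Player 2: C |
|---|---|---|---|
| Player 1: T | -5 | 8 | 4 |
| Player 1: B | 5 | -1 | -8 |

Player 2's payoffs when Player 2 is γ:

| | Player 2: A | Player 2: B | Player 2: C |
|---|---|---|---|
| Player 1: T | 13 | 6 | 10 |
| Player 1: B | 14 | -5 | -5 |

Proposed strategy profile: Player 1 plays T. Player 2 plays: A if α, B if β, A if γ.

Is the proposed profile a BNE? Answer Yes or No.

A profile is a BNE iff every type of every player is best-responding given beliefs about the other side.
Player 1 plays T: E[T] = 0.3·(11) + 0.1·(-3) + 0.6·(11) = 9.6; E[B] = -6.9. Best-responding. ✓
Player 2 (type α), facing T: A gives 8, B gives 0, C gives -3. Proposed A is best. ✓
Player 2 (type β), facing T: A gives -5, B gives 8, C gives 4. Proposed B is best. ✓
Player 2 (type γ), facing T: A gives 13, B gives 6, C gives 10. Proposed A is best. ✓

Yes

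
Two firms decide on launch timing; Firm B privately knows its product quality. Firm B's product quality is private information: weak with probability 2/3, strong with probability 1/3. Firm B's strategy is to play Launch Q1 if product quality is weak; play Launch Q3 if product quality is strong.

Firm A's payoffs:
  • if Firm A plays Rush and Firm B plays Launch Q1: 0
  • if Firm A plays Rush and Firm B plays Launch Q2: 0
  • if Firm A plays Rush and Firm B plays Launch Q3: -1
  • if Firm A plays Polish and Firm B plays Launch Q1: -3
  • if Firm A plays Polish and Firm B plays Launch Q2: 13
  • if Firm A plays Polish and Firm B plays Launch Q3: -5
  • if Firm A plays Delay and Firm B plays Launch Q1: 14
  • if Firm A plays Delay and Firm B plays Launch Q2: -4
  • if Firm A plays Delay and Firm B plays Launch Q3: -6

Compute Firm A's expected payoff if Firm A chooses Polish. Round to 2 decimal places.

-3.67

E[Polish] = 2/3·(-3) + 1/3·(-5) = (-2) + (-5/3) = -11/3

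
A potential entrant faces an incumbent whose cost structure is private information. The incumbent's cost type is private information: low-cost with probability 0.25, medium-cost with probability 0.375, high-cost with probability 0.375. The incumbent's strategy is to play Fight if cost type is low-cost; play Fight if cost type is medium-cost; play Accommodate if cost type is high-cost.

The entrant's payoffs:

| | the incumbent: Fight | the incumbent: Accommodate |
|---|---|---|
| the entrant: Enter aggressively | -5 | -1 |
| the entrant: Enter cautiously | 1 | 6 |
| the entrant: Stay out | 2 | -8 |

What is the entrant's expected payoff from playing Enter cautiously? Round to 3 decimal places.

E[Enter cautiously] = 0.25·1 + 0.375·1 + 0.375·6 = 0.25 + 0.375 + 2.25 = 2.875

2.875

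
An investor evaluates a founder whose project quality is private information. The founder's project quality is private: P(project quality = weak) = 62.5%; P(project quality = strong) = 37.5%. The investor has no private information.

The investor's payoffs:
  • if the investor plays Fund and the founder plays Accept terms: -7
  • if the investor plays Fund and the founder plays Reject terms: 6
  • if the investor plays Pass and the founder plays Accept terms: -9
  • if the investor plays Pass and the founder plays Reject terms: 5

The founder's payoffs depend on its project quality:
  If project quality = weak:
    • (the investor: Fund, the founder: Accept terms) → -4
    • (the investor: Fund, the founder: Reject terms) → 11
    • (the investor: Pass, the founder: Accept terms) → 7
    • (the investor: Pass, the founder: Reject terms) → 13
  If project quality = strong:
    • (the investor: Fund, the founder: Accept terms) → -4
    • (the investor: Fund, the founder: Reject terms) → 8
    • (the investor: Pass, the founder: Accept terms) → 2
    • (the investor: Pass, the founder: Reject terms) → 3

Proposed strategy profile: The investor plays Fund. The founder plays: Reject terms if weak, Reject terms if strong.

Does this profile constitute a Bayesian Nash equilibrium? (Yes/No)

The investor plays Fund: E[Fund] = 0.625·(6) + 0.375·(6) = 6; E[Pass] = 5. Best-responding. ✓
The founder (project quality weak), facing Fund: Accept terms gives -4, Reject terms gives 11. Proposed Reject terms is best. ✓
The founder (project quality strong), facing Fund: Accept terms gives -4, Reject terms gives 8. Proposed Reject terms is best. ✓

Yes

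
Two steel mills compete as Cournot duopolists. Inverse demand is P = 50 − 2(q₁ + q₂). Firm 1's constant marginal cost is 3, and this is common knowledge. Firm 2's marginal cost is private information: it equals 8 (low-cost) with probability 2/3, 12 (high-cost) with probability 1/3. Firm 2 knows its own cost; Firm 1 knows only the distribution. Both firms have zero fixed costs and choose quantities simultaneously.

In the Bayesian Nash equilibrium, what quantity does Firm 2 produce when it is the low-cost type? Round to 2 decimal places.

Type-c best response for Firm 2: q₂(c) = (50 − c)/4 − q₁/2.
Firm 1 maximizes expected profit; its first-order condition is 50 − 4q₁ − 2E[q₂] − 3 = 0.
Substituting E[q₂] and solving: E[c₂] = 9.33333, so q₁ = (50 − 2·3 + 9.33333)/6 = 8.88889.
q₂(low-cost) = (50 − 8 − 2·8.88889)/4 = 6.05556.

6.06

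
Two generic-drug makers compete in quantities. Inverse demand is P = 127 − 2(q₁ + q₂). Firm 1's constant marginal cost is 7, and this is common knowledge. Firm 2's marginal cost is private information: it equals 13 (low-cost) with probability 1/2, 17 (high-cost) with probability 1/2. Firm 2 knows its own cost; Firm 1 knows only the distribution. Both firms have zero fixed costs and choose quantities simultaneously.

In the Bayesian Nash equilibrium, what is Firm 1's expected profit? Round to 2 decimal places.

Type-c best response for Firm 2: q₂(c) = (127 − c)/4 − q₁/2.
Firm 1 maximizes expected profit; its first-order condition is 127 − 4q₁ − 2E[q₂] − 7 = 0.
Substituting E[q₂] and solving: E[c₂] = 15, so q₁ = (127 − 2·7 + 15)/6 = 21.3333.
E[P] = 127 − 2·(q₁ + E[q₂]) = 49.6667; Firm 1's expected profit = (E[P] − 7)·q₁ = (49.6667 − 7)·21.3333 = 910.222.

910.22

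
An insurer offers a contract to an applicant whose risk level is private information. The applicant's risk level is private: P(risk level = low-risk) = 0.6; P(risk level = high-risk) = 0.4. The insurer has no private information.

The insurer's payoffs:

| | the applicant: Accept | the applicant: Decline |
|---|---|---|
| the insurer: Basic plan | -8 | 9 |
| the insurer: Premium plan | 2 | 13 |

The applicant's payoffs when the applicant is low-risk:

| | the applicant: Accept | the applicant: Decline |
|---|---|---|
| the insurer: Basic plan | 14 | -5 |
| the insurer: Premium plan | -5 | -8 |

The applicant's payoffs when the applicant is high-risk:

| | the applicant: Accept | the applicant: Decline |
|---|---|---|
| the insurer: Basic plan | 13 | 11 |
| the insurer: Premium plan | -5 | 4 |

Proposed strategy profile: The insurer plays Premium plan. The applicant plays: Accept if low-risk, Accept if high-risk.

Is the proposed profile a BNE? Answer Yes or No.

No

The insurer plays Premium plan: E[Premium plan] = 0.6·(2) + 0.4·(2) = 2; E[Basic plan] = -8. Best-responding. ✓
The applicant (risk level low-risk), facing Premium plan: Accept gives -5, Decline gives -8. Proposed Accept is best. ✓
The applicant (risk level high-risk), facing Premium plan: Accept gives -5, Decline gives 4. Proposed Accept is not best — profitable deviation exists. ✗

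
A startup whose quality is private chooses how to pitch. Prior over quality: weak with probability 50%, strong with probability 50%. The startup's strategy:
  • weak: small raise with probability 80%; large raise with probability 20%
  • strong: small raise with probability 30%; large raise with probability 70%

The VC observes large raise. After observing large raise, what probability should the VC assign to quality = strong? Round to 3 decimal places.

P(large raise) = 0.5·0.2 + 0.5·0.7 = 0.45
P(strong | large raise) = (0.5·0.7) / 0.45 = 0.35 / 0.45 = 0.777778

0.778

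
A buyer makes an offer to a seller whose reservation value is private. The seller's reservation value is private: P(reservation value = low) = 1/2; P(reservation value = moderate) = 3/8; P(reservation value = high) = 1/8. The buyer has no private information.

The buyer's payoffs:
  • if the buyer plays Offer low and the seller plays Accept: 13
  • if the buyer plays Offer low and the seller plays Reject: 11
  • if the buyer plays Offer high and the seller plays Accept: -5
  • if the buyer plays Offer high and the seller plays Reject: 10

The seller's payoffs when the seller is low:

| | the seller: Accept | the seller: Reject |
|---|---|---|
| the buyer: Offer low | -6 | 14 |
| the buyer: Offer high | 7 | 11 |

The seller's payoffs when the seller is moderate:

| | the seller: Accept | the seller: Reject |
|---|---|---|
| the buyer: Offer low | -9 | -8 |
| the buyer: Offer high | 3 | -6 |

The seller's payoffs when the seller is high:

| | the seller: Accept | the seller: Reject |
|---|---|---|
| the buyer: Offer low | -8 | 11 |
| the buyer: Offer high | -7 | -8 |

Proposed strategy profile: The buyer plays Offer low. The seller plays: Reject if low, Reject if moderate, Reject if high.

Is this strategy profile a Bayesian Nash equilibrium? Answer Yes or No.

The buyer plays Offer low: E[Offer low] = 1/2·(11) + 3/8·(11) + 1/8·(11) = 11; E[Offer high] = 10. Best-responding. ✓
The seller (reservation value low), facing Offer low: Accept gives -6, Reject gives 14. Proposed Reject is best. ✓
The seller (reservation value moderate), facing Offer low: Accept gives -9, Reject gives -8. Proposed Reject is best. ✓
The seller (reservation value high), facing Offer low: Accept gives -8, Reject gives 11. Proposed Reject is best. ✓

Yes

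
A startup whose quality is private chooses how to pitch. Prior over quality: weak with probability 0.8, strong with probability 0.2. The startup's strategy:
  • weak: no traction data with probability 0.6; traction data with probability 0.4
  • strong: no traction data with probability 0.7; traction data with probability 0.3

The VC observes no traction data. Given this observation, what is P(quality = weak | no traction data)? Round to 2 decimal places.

0.77

P(no traction data) = 0.8·0.6 + 0.2·0.7 = 0.62
P(weak | no traction data) = (0.8·0.6) / 0.62 = 0.48 / 0.62 = 0.774194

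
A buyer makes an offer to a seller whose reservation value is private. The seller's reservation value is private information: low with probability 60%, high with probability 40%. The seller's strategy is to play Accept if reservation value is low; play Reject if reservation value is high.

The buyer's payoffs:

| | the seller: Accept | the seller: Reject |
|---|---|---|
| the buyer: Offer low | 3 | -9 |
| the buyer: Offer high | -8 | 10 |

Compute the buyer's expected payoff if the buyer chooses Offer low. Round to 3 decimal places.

E[Offer low] = 0.6·3 + 0.4·(-9) = 1.8 + (-3.6) = -1.8

-1.800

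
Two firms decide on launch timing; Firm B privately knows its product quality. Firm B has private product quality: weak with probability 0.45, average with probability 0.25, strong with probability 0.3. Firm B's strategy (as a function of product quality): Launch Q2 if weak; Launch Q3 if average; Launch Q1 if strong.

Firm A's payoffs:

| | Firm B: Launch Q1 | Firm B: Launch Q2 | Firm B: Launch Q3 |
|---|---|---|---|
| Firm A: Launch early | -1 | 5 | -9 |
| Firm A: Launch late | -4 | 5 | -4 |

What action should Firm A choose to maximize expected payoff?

E[Launch early] = 0.45·(5) + 0.25·(-9) + 0.3·(-1) = -0.3
E[Launch late] = 0.45·(5) + 0.25·(-4) + 0.3·(-4) = 0.05
Best response: Launch late (0.05 is the largest).

Launch late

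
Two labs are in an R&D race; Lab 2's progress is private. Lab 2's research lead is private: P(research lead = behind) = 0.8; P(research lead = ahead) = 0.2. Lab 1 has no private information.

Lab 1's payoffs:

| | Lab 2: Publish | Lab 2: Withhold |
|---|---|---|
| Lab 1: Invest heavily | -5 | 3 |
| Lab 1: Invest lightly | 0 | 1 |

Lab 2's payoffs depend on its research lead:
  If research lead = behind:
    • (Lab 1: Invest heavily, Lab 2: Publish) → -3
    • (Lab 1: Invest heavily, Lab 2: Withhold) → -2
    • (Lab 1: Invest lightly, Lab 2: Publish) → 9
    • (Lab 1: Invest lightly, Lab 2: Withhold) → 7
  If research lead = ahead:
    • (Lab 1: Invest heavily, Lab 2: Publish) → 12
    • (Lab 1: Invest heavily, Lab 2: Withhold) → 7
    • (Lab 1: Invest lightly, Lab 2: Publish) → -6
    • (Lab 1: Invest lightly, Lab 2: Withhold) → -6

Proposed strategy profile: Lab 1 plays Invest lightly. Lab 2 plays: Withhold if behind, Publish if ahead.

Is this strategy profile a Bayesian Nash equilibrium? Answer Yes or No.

No

Lab 1 plays Invest lightly: E[Invest lightly] = 0.8·(1) + 0.2·(0) = 0.8; E[Invest heavily] = 1.4. Not best-responding. ✗
Lab 2 (research lead behind), facing Invest lightly: Publish gives 9, Withhold gives 7. Proposed Withhold is not best — profitable deviation exists. ✗
Lab 2 (research lead ahead), facing Invest lightly: Publish gives -6, Withhold gives -6. Proposed Publish is best. ✓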